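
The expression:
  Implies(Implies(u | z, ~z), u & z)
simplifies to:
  z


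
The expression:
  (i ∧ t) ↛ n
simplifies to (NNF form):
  i ∧ t ∧ ¬n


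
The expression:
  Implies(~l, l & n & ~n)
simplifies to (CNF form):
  l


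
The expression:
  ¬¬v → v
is always true.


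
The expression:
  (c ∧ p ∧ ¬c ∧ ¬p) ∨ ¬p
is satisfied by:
  {p: False}


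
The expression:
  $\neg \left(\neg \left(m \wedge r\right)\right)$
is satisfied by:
  {r: True, m: True}


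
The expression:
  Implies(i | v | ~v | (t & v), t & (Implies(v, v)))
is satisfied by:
  {t: True}


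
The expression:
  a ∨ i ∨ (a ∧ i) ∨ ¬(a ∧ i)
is always true.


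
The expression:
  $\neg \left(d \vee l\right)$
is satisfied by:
  {d: False, l: False}


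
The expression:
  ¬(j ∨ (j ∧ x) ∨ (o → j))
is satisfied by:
  {o: True, j: False}


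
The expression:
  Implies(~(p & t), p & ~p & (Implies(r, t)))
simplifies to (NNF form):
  p & t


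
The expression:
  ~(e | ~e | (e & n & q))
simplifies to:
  False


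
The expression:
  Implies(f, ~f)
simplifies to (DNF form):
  ~f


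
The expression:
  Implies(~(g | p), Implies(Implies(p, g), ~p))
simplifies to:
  True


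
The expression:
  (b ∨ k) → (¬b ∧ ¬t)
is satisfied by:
  {k: False, b: False, t: False}
  {t: True, k: False, b: False}
  {k: True, t: False, b: False}


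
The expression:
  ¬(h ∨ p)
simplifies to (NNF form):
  ¬h ∧ ¬p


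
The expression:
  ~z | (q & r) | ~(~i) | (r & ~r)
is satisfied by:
  {r: True, i: True, q: True, z: False}
  {r: True, i: True, q: False, z: False}
  {i: True, q: True, z: False, r: False}
  {i: True, q: False, z: False, r: False}
  {r: True, q: True, z: False, i: False}
  {r: True, q: False, z: False, i: False}
  {q: True, r: False, z: False, i: False}
  {q: False, r: False, z: False, i: False}
  {r: True, i: True, z: True, q: True}
  {r: True, i: True, z: True, q: False}
  {i: True, z: True, q: True, r: False}
  {i: True, z: True, q: False, r: False}
  {r: True, z: True, q: True, i: False}


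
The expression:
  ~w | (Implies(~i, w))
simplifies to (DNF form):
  True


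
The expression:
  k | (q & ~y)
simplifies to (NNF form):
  k | (q & ~y)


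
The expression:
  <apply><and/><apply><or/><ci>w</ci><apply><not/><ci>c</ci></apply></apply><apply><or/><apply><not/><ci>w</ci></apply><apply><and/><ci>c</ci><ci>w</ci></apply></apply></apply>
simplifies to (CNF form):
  <apply><and/><apply><or/><ci>c</ci><apply><not/><ci>c</ci></apply></apply><apply><or/><ci>c</ci><apply><not/><ci>w</ci></apply></apply><apply><or/><ci>w</ci><apply><not/><ci>c</ci></apply></apply><apply><or/><ci>w</ci><apply><not/><ci>w</ci></apply></apply></apply>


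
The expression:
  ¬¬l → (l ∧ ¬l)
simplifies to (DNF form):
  ¬l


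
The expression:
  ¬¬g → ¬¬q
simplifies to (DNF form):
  q ∨ ¬g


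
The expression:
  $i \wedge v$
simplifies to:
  $i \wedge v$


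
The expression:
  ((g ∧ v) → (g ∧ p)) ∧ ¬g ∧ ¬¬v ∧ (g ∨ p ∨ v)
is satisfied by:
  {v: True, g: False}


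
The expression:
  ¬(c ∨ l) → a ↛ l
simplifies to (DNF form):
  a ∨ c ∨ l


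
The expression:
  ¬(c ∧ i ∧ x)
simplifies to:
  ¬c ∨ ¬i ∨ ¬x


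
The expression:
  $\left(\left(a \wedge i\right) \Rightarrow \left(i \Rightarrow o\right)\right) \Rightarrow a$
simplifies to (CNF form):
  $a$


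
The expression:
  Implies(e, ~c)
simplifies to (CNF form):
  ~c | ~e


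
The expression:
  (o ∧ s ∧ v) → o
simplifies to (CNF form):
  True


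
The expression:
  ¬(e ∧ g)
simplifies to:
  ¬e ∨ ¬g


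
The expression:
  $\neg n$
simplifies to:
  $\neg n$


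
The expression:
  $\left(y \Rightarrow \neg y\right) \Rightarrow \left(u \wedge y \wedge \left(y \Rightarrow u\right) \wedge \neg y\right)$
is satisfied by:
  {y: True}


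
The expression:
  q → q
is always true.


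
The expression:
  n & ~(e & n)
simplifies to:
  n & ~e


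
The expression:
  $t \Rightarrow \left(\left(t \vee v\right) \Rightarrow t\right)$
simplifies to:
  $\text{True}$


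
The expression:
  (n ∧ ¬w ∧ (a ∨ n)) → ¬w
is always true.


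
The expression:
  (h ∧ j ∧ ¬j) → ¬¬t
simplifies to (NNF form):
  True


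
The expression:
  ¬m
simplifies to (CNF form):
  ¬m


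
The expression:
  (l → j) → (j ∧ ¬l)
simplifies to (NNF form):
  (j ∧ ¬l) ∨ (l ∧ ¬j)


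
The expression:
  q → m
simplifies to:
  m ∨ ¬q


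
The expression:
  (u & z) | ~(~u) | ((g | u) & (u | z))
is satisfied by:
  {g: True, u: True, z: True}
  {g: True, u: True, z: False}
  {u: True, z: True, g: False}
  {u: True, z: False, g: False}
  {g: True, z: True, u: False}


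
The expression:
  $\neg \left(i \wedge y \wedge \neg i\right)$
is always true.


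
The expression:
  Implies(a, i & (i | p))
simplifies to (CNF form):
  i | ~a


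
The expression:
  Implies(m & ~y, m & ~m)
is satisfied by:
  {y: True, m: False}
  {m: False, y: False}
  {m: True, y: True}


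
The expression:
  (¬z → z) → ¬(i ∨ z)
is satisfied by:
  {z: False}


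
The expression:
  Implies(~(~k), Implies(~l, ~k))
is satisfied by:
  {l: True, k: False}
  {k: False, l: False}
  {k: True, l: True}


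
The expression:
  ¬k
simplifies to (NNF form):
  ¬k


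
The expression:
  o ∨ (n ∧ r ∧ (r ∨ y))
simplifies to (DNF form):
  o ∨ (n ∧ r)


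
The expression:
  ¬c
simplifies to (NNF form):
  ¬c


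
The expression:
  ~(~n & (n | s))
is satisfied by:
  {n: True, s: False}
  {s: False, n: False}
  {s: True, n: True}


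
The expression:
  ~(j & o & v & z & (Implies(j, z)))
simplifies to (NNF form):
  ~j | ~o | ~v | ~z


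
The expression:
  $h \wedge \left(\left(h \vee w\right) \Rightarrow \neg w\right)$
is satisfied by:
  {h: True, w: False}


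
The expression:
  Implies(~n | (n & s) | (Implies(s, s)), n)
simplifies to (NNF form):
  n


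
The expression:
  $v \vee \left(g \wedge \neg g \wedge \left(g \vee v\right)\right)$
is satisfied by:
  {v: True}


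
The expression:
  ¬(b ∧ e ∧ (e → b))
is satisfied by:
  {e: False, b: False}
  {b: True, e: False}
  {e: True, b: False}


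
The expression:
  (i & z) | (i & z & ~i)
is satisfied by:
  {z: True, i: True}


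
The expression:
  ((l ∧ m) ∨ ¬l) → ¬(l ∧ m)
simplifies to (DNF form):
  ¬l ∨ ¬m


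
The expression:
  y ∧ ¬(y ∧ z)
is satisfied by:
  {y: True, z: False}


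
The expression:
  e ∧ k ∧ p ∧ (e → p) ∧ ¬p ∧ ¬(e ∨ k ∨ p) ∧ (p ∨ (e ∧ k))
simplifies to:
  False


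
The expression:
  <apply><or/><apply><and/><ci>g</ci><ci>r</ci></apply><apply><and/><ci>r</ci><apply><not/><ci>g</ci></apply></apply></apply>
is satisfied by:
  {r: True}


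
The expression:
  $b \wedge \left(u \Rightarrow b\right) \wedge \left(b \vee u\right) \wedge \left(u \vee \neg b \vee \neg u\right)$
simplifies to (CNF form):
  $b$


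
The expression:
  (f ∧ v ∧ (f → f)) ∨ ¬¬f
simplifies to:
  f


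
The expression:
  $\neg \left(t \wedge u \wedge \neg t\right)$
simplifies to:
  $\text{True}$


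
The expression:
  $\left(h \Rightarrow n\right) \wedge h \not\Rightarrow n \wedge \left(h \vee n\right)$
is never true.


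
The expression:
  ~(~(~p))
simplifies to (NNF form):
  ~p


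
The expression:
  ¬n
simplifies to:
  ¬n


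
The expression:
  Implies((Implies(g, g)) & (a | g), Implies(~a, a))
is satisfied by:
  {a: True, g: False}
  {g: False, a: False}
  {g: True, a: True}


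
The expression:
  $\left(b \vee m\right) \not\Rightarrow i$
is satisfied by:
  {b: True, m: True, i: False}
  {b: True, i: False, m: False}
  {m: True, i: False, b: False}


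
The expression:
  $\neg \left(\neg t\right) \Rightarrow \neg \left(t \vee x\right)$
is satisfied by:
  {t: False}


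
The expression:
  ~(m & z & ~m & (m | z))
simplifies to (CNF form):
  True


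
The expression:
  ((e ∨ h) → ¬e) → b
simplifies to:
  b ∨ e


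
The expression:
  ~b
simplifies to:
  ~b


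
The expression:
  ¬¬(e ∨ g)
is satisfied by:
  {e: True, g: True}
  {e: True, g: False}
  {g: True, e: False}


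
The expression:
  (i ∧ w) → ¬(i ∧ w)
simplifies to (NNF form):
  ¬i ∨ ¬w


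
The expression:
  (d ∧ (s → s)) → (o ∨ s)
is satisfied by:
  {o: True, s: True, d: False}
  {o: True, s: False, d: False}
  {s: True, o: False, d: False}
  {o: False, s: False, d: False}
  {d: True, o: True, s: True}
  {d: True, o: True, s: False}
  {d: True, s: True, o: False}


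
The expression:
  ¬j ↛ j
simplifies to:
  True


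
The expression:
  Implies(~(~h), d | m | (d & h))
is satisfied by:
  {d: True, m: True, h: False}
  {d: True, h: False, m: False}
  {m: True, h: False, d: False}
  {m: False, h: False, d: False}
  {d: True, m: True, h: True}
  {d: True, h: True, m: False}
  {m: True, h: True, d: False}


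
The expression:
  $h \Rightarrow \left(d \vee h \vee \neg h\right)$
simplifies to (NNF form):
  $\text{True}$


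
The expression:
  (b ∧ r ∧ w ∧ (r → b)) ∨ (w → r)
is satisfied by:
  {r: True, w: False}
  {w: False, r: False}
  {w: True, r: True}


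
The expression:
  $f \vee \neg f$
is always true.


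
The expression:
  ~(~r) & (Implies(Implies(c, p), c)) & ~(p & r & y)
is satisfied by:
  {r: True, c: True, p: False, y: False}
  {r: True, c: True, y: True, p: False}
  {r: True, c: True, p: True, y: False}


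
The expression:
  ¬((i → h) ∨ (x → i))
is never true.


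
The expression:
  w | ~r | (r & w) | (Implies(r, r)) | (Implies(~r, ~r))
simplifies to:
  True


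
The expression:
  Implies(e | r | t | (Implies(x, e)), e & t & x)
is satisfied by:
  {t: True, e: True, x: True, r: False}
  {t: True, e: True, x: True, r: True}
  {x: True, t: False, r: False, e: False}


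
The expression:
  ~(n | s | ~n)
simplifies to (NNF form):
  False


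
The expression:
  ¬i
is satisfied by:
  {i: False}


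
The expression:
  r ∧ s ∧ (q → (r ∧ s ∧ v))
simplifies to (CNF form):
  r ∧ s ∧ (v ∨ ¬q)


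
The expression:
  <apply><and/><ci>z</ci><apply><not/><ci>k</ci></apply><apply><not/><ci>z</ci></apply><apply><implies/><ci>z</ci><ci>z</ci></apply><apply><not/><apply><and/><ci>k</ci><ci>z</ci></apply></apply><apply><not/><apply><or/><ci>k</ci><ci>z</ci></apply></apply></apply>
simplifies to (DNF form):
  <false/>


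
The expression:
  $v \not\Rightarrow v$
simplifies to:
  $\text{False}$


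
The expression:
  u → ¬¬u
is always true.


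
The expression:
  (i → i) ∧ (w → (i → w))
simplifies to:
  True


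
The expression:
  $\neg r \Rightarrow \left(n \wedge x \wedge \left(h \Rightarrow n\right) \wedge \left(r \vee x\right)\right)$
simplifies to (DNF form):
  $r \vee \left(n \wedge x\right)$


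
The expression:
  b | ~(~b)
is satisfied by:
  {b: True}


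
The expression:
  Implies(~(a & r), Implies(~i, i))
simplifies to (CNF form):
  (a | i) & (i | r)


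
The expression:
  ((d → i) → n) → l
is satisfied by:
  {i: True, l: True, d: False, n: False}
  {l: True, i: False, d: False, n: False}
  {i: True, l: True, d: True, n: False}
  {l: True, d: True, i: False, n: False}
  {n: True, l: True, i: True, d: False}
  {n: True, l: True, i: False, d: False}
  {i: True, n: True, l: True, d: True}
  {n: True, l: True, d: True, i: False}
  {i: True, n: False, d: False, l: False}
  {n: False, d: False, l: False, i: False}
  {i: True, d: True, n: False, l: False}


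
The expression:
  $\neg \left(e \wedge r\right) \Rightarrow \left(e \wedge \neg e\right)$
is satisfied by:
  {r: True, e: True}


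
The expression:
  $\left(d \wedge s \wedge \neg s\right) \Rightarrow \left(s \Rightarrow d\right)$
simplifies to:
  $\text{True}$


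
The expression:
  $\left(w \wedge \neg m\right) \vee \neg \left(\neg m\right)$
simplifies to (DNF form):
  $m \vee w$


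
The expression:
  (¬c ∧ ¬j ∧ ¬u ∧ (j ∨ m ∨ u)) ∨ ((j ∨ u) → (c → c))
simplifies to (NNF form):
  True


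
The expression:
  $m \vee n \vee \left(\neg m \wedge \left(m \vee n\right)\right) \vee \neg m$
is always true.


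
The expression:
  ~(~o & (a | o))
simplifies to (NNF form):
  o | ~a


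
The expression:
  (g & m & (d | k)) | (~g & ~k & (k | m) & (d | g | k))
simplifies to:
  m & (d | k) & (g | ~k)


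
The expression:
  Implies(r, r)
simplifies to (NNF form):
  True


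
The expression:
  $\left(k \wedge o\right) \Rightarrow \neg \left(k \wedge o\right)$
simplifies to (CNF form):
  $\neg k \vee \neg o$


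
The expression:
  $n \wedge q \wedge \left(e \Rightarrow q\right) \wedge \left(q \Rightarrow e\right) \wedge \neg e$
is never true.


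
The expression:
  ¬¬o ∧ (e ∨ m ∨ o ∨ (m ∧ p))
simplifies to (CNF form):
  o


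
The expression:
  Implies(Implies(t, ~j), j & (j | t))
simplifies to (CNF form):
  j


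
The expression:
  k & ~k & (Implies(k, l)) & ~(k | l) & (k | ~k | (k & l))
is never true.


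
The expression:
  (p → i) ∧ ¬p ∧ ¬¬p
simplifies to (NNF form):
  False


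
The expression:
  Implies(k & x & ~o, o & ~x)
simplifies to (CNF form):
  o | ~k | ~x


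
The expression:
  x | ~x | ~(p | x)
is always true.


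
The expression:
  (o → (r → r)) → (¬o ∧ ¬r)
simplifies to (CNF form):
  ¬o ∧ ¬r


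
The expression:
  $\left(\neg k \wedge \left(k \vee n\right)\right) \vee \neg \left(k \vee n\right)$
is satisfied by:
  {k: False}


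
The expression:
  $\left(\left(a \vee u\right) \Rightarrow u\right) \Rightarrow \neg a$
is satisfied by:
  {u: False, a: False}
  {a: True, u: False}
  {u: True, a: False}


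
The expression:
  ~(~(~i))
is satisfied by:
  {i: False}


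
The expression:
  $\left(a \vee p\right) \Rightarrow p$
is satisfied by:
  {p: True, a: False}
  {a: False, p: False}
  {a: True, p: True}


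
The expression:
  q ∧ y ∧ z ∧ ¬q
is never true.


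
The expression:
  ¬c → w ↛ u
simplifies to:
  c ∨ (w ∧ ¬u)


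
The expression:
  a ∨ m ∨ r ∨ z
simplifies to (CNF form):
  a ∨ m ∨ r ∨ z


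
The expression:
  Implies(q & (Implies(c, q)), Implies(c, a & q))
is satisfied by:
  {a: True, c: False, q: False}
  {c: False, q: False, a: False}
  {a: True, q: True, c: False}
  {q: True, c: False, a: False}
  {a: True, c: True, q: False}
  {c: True, a: False, q: False}
  {a: True, q: True, c: True}


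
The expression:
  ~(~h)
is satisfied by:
  {h: True}


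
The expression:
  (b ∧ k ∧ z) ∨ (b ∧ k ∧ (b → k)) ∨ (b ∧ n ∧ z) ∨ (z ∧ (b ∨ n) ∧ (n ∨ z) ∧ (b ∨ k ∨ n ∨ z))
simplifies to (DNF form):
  (b ∧ k) ∨ (b ∧ z) ∨ (n ∧ z)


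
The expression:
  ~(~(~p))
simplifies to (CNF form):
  ~p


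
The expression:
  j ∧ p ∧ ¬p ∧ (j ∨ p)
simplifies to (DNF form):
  False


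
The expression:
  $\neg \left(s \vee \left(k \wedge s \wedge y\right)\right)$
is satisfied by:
  {s: False}


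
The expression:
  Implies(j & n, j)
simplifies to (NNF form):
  True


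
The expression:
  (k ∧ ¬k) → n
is always true.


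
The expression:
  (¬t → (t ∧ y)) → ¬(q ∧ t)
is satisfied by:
  {t: False, q: False}
  {q: True, t: False}
  {t: True, q: False}


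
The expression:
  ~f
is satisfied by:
  {f: False}


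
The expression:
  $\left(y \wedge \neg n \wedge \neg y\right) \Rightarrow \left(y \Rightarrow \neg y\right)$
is always true.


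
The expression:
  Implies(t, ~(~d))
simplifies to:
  d | ~t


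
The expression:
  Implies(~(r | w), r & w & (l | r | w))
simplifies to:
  r | w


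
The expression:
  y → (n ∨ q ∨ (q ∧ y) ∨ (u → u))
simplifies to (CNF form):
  True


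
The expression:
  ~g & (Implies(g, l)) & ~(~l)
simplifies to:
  l & ~g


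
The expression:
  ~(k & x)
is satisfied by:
  {k: False, x: False}
  {x: True, k: False}
  {k: True, x: False}


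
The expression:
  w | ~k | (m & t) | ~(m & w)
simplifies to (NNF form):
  True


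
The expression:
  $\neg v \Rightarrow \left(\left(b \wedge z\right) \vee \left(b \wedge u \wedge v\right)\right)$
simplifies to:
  $v \vee \left(b \wedge z\right)$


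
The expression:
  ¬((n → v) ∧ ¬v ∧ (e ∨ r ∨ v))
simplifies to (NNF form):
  n ∨ v ∨ (¬e ∧ ¬r)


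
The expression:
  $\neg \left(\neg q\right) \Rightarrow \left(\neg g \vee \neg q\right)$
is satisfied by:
  {g: False, q: False}
  {q: True, g: False}
  {g: True, q: False}


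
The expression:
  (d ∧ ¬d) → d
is always true.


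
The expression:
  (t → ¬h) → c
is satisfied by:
  {t: True, c: True, h: True}
  {t: True, c: True, h: False}
  {c: True, h: True, t: False}
  {c: True, h: False, t: False}
  {t: True, h: True, c: False}


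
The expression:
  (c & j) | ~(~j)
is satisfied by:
  {j: True}


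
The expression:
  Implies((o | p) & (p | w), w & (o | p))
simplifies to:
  w | ~p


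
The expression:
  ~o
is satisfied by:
  {o: False}


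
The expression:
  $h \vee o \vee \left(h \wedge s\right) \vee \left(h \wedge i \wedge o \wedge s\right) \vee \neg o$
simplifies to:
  $\text{True}$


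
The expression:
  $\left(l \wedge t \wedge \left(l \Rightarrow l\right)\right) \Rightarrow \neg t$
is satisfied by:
  {l: False, t: False}
  {t: True, l: False}
  {l: True, t: False}


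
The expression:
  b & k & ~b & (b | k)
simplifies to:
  False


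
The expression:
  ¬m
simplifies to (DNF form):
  ¬m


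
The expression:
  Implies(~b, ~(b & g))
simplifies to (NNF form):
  True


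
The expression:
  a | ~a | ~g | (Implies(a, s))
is always true.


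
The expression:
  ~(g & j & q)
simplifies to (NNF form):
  ~g | ~j | ~q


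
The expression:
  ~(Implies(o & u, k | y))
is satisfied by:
  {u: True, o: True, y: False, k: False}


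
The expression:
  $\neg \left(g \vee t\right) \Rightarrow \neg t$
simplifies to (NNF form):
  $\text{True}$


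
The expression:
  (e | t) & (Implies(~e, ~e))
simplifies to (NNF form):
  e | t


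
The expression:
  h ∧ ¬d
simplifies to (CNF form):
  h ∧ ¬d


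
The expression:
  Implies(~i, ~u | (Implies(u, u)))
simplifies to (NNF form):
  True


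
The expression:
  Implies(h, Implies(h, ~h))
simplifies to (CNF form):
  ~h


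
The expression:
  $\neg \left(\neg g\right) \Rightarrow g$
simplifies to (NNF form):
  $\text{True}$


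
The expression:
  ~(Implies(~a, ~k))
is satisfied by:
  {k: True, a: False}


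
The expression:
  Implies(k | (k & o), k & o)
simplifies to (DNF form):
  o | ~k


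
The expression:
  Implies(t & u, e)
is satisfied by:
  {e: True, u: False, t: False}
  {u: False, t: False, e: False}
  {t: True, e: True, u: False}
  {t: True, u: False, e: False}
  {e: True, u: True, t: False}
  {u: True, e: False, t: False}
  {t: True, u: True, e: True}


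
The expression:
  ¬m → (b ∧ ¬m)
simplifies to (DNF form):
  b ∨ m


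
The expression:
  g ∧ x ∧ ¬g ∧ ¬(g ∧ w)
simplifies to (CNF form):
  False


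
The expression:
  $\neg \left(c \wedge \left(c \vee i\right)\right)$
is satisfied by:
  {c: False}


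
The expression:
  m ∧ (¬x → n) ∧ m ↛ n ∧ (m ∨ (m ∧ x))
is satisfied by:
  {m: True, x: True, n: False}


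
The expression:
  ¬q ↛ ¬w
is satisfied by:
  {w: True, q: False}


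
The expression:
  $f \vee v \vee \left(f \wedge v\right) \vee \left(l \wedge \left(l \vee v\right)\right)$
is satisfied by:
  {v: True, l: True, f: True}
  {v: True, l: True, f: False}
  {v: True, f: True, l: False}
  {v: True, f: False, l: False}
  {l: True, f: True, v: False}
  {l: True, f: False, v: False}
  {f: True, l: False, v: False}


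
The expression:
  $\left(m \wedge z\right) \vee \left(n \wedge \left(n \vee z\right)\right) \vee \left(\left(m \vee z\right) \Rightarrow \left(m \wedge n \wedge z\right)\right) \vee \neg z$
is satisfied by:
  {n: True, m: True, z: False}
  {n: True, m: False, z: False}
  {m: True, n: False, z: False}
  {n: False, m: False, z: False}
  {n: True, z: True, m: True}
  {n: True, z: True, m: False}
  {z: True, m: True, n: False}


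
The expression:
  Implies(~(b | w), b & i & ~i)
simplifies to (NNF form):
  b | w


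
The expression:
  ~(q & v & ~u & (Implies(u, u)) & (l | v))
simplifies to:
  u | ~q | ~v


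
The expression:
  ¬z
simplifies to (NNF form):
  ¬z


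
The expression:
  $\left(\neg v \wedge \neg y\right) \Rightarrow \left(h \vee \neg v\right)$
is always true.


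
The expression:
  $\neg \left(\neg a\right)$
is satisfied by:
  {a: True}


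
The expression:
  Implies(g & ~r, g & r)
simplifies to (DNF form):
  r | ~g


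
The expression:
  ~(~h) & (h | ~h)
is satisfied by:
  {h: True}


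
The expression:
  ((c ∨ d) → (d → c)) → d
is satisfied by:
  {d: True}


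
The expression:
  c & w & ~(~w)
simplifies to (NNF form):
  c & w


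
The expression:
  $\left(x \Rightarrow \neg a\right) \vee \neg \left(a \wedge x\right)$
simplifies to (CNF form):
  $\neg a \vee \neg x$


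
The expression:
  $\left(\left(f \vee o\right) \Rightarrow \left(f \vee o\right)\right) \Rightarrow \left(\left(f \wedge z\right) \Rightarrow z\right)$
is always true.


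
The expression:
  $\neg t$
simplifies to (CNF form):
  $\neg t$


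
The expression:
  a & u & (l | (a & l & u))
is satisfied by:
  {a: True, u: True, l: True}


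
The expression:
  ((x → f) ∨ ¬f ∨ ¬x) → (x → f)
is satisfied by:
  {f: True, x: False}
  {x: False, f: False}
  {x: True, f: True}


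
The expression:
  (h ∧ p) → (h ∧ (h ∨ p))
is always true.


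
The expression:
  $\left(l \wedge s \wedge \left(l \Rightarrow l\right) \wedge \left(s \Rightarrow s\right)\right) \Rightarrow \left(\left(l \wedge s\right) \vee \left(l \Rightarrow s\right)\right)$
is always true.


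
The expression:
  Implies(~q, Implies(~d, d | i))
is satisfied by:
  {i: True, d: True, q: True}
  {i: True, d: True, q: False}
  {i: True, q: True, d: False}
  {i: True, q: False, d: False}
  {d: True, q: True, i: False}
  {d: True, q: False, i: False}
  {q: True, d: False, i: False}


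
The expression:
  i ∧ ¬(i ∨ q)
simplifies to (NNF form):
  False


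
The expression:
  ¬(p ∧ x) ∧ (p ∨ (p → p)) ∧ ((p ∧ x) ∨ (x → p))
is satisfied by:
  {x: False}


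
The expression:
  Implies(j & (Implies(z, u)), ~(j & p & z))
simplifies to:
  ~j | ~p | ~u | ~z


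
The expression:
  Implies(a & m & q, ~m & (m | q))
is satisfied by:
  {m: False, q: False, a: False}
  {a: True, m: False, q: False}
  {q: True, m: False, a: False}
  {a: True, q: True, m: False}
  {m: True, a: False, q: False}
  {a: True, m: True, q: False}
  {q: True, m: True, a: False}


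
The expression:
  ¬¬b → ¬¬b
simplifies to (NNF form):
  True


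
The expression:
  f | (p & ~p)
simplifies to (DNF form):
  f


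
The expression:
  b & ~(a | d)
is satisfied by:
  {b: True, d: False, a: False}


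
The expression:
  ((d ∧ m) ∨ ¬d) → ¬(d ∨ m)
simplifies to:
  ¬m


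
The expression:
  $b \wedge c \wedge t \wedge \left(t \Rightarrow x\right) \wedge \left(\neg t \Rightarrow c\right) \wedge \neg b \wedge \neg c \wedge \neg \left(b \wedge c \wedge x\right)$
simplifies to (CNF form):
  $\text{False}$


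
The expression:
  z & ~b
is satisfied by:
  {z: True, b: False}


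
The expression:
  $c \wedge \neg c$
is never true.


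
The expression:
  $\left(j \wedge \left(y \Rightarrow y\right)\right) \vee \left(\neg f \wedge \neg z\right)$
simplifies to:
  $j \vee \left(\neg f \wedge \neg z\right)$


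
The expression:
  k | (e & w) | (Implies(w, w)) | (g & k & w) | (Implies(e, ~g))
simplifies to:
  True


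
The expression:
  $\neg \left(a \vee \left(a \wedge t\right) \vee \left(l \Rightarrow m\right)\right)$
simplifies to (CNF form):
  $l \wedge \neg a \wedge \neg m$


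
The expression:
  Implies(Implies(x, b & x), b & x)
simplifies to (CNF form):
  x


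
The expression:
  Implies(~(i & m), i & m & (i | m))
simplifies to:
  i & m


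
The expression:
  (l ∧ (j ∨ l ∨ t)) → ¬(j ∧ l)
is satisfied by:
  {l: False, j: False}
  {j: True, l: False}
  {l: True, j: False}


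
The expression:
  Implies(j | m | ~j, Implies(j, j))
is always true.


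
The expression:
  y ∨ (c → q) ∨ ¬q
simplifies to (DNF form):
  True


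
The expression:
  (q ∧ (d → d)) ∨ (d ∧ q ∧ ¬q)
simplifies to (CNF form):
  q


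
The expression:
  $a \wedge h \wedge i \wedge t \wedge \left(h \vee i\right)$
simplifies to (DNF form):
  $a \wedge h \wedge i \wedge t$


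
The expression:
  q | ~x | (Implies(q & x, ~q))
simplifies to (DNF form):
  True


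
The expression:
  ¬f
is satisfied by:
  {f: False}


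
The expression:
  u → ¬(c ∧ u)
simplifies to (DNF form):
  ¬c ∨ ¬u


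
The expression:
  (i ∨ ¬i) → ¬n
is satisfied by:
  {n: False}


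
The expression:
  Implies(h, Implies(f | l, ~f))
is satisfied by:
  {h: False, f: False}
  {f: True, h: False}
  {h: True, f: False}


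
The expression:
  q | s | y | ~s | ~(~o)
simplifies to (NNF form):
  True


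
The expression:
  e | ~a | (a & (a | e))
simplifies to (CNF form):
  True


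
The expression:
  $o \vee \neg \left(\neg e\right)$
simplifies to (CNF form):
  $e \vee o$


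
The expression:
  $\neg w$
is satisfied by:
  {w: False}


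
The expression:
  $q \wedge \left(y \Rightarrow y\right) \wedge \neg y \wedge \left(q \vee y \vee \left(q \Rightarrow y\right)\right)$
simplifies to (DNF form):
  $q \wedge \neg y$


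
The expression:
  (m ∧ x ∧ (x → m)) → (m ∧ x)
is always true.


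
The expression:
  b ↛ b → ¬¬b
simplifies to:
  True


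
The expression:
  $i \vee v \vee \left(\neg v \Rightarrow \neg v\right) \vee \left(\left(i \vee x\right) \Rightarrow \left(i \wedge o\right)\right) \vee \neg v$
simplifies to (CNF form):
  $\text{True}$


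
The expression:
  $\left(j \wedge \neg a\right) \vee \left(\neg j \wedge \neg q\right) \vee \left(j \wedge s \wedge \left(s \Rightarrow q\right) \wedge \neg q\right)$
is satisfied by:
  {a: False, j: False, q: False}
  {j: True, a: False, q: False}
  {q: True, j: True, a: False}
  {a: True, q: False, j: False}


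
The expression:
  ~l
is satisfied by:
  {l: False}


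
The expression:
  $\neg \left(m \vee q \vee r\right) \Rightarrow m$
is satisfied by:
  {r: True, q: True, m: True}
  {r: True, q: True, m: False}
  {r: True, m: True, q: False}
  {r: True, m: False, q: False}
  {q: True, m: True, r: False}
  {q: True, m: False, r: False}
  {m: True, q: False, r: False}


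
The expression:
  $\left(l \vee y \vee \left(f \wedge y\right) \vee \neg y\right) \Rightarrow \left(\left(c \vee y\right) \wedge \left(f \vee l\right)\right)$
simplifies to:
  $\left(c \wedge f\right) \vee \left(c \wedge l\right) \vee \left(f \wedge y\right) \vee \left(l \wedge y\right)$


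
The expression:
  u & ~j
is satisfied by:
  {u: True, j: False}


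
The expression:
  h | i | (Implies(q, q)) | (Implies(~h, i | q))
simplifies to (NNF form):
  True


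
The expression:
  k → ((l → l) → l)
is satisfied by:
  {l: True, k: False}
  {k: False, l: False}
  {k: True, l: True}


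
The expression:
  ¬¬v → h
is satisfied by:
  {h: True, v: False}
  {v: False, h: False}
  {v: True, h: True}


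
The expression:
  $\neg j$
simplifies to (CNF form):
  $\neg j$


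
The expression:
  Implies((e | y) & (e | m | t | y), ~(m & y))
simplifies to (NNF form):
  ~m | ~y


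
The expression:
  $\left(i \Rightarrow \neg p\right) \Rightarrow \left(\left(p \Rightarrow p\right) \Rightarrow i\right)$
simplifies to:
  $i$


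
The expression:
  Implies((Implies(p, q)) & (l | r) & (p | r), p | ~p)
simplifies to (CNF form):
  True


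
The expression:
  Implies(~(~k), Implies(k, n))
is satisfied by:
  {n: True, k: False}
  {k: False, n: False}
  {k: True, n: True}


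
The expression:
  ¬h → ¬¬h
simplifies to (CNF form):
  h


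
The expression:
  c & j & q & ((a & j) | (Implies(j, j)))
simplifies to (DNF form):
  c & j & q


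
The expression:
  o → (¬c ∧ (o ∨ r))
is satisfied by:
  {c: False, o: False}
  {o: True, c: False}
  {c: True, o: False}


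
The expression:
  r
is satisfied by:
  {r: True}


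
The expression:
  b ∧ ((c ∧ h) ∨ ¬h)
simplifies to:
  b ∧ (c ∨ ¬h)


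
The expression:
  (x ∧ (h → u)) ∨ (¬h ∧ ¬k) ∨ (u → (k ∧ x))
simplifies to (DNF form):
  x ∨ (¬h ∧ ¬k) ∨ ¬u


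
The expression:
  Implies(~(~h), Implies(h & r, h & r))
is always true.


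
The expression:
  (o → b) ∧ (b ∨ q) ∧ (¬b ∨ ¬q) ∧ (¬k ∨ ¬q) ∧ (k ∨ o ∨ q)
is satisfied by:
  {b: True, k: True, o: False, q: False}
  {b: True, o: True, k: False, q: False}
  {b: True, k: True, o: True, q: False}
  {q: True, o: False, k: False, b: False}


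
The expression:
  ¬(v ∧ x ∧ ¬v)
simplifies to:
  True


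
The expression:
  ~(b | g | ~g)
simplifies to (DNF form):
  False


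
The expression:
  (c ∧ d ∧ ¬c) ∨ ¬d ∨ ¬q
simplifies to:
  ¬d ∨ ¬q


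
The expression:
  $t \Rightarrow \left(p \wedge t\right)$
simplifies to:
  $p \vee \neg t$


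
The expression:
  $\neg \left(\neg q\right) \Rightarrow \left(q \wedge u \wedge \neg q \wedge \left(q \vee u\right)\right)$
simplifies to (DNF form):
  $\neg q$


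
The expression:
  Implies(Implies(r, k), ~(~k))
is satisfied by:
  {r: True, k: True}
  {r: True, k: False}
  {k: True, r: False}


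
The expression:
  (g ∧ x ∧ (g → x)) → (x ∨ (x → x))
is always true.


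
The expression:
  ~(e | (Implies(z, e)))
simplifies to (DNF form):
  z & ~e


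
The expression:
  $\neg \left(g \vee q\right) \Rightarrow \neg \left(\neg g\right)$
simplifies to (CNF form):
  $g \vee q$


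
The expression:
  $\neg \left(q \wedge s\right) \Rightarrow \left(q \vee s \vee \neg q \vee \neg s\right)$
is always true.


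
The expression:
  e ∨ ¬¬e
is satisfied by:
  {e: True}


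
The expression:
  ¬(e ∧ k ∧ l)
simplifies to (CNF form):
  ¬e ∨ ¬k ∨ ¬l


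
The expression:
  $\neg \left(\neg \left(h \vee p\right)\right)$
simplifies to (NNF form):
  $h \vee p$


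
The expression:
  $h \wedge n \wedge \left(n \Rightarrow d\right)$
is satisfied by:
  {h: True, d: True, n: True}


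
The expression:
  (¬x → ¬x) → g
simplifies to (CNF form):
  g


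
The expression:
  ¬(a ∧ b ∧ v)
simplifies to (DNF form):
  ¬a ∨ ¬b ∨ ¬v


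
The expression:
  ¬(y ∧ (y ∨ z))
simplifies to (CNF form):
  ¬y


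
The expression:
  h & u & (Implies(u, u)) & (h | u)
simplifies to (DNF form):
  h & u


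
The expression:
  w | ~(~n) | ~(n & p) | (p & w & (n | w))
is always true.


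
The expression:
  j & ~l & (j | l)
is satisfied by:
  {j: True, l: False}


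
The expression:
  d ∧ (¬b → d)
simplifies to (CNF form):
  d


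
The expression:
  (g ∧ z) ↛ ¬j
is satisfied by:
  {z: True, j: True, g: True}


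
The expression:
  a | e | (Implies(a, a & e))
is always true.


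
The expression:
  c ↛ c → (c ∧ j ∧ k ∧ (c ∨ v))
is always true.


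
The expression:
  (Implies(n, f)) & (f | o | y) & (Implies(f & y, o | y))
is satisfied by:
  {y: True, f: True, o: True, n: False}
  {y: True, f: True, o: False, n: False}
  {f: True, o: True, y: False, n: False}
  {f: True, y: False, o: False, n: False}
  {y: True, n: True, f: True, o: True}
  {y: True, n: True, f: True, o: False}
  {n: True, f: True, o: True, y: False}
  {n: True, f: True, y: False, o: False}
  {y: True, o: True, f: False, n: False}
  {y: True, o: False, f: False, n: False}
  {o: True, y: False, f: False, n: False}


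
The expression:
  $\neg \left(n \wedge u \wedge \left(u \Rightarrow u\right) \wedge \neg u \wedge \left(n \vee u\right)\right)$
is always true.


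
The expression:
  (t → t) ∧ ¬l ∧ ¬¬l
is never true.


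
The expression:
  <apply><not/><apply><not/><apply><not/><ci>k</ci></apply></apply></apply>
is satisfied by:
  {k: False}


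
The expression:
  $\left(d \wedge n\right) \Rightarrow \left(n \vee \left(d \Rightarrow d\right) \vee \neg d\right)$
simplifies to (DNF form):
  $\text{True}$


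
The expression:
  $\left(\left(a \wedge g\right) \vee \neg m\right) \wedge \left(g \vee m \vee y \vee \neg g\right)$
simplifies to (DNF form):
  $\left(a \wedge g\right) \vee \neg m$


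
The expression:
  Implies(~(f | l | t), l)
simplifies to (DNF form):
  f | l | t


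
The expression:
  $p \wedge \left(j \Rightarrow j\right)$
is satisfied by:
  {p: True}


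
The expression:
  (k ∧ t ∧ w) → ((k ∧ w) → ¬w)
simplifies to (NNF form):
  ¬k ∨ ¬t ∨ ¬w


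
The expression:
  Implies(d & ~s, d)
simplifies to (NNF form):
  True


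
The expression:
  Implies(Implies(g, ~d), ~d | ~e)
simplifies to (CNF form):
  g | ~d | ~e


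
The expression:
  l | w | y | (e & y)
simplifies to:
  l | w | y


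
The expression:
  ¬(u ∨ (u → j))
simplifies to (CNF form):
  False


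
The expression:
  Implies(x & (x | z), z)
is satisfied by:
  {z: True, x: False}
  {x: False, z: False}
  {x: True, z: True}


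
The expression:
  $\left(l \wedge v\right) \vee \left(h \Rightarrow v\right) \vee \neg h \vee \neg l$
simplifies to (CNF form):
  $v \vee \neg h \vee \neg l$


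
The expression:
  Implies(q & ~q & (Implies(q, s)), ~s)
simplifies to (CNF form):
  True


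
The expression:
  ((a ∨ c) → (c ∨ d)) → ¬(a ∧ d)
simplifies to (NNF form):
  ¬a ∨ ¬d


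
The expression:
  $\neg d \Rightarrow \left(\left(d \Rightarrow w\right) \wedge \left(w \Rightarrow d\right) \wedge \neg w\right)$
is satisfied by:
  {d: True, w: False}
  {w: False, d: False}
  {w: True, d: True}


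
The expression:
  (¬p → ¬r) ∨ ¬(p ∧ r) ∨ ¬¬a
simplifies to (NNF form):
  True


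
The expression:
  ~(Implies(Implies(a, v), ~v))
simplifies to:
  v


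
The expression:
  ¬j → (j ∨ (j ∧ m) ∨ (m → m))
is always true.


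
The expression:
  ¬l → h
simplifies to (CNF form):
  h ∨ l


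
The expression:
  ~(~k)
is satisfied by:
  {k: True}


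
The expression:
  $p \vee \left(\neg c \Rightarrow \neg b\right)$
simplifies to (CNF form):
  $c \vee p \vee \neg b$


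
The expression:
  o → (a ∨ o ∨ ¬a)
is always true.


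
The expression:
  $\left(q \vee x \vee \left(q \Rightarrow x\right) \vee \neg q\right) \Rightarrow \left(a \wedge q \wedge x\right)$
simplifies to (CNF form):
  $a \wedge q \wedge x$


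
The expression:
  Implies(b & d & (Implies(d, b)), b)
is always true.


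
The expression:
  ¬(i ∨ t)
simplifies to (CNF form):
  ¬i ∧ ¬t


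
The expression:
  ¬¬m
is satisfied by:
  {m: True}


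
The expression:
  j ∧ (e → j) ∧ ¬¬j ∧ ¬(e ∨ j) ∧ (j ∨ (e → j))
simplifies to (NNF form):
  False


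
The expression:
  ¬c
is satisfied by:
  {c: False}


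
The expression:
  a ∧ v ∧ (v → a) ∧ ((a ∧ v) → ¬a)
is never true.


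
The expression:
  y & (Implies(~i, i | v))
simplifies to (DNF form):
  (i & y) | (v & y)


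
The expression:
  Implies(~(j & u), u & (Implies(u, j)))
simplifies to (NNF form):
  j & u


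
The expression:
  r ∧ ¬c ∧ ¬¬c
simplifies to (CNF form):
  False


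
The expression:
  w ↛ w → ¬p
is always true.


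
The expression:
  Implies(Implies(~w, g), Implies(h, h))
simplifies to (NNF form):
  True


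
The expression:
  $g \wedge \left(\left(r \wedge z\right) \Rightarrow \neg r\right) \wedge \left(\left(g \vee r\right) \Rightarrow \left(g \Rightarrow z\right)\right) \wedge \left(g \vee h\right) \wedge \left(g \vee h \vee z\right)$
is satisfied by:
  {z: True, g: True, r: False}


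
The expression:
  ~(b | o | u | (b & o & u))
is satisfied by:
  {u: False, o: False, b: False}


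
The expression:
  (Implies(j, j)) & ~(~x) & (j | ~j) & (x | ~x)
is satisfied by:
  {x: True}


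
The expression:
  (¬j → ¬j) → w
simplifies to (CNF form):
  w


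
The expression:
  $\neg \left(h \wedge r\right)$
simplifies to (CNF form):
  $\neg h \vee \neg r$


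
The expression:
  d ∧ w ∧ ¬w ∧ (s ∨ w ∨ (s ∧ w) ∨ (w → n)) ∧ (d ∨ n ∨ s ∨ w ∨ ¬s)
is never true.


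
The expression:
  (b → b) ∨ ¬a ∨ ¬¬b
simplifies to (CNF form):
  True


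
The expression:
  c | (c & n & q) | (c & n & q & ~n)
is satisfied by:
  {c: True}


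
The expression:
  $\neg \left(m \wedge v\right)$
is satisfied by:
  {m: False, v: False}
  {v: True, m: False}
  {m: True, v: False}


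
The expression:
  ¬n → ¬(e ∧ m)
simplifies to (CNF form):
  n ∨ ¬e ∨ ¬m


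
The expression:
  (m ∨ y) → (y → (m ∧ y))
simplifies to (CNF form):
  m ∨ ¬y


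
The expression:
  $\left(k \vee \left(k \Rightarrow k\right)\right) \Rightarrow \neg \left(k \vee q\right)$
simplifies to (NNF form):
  $\neg k \wedge \neg q$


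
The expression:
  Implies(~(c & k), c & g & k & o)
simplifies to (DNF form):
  c & k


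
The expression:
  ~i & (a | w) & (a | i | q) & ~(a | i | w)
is never true.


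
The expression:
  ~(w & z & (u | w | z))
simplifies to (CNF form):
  ~w | ~z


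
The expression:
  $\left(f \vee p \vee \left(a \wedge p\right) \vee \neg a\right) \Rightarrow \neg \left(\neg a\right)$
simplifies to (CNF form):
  $a$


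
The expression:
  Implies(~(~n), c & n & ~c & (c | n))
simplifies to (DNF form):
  ~n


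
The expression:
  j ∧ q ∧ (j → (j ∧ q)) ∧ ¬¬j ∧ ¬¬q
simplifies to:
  j ∧ q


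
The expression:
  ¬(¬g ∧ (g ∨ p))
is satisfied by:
  {g: True, p: False}
  {p: False, g: False}
  {p: True, g: True}


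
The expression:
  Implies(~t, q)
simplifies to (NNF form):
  q | t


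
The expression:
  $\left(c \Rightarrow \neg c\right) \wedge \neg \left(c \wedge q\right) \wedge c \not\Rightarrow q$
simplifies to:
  $\text{False}$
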